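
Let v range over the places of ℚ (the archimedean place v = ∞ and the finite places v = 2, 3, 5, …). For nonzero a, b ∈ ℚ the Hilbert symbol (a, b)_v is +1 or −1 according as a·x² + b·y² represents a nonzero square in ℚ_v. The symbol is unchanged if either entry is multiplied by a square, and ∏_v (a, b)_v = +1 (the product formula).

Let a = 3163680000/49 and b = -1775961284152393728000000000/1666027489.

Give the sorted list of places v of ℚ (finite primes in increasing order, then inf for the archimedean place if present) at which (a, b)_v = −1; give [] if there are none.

[2, 5]

(a, b) ≡ (13, -30) mod (ℚ^×)²; places V = {2, 3, 5, 7, 13, 17, 19, ∞}.
(a,b)_2: α=8, β=31; u≡5, v≡1 (mod 8); ε(u)ε(v)=0·0, αω(v)=8·0, βω(u)=31·1; sum ≡ 1  ⇒  -1.
(a,b)_3: α=2, u≡1; β=5, v≡2 (mod 3); (1|3)=+1, (2|3)=-1; sign (−1)^0·+1^5·-1^2 = +1.
(a,b)_5: α=4, u≡2; β=9, v≡1 (mod 5); (2|5)=-1, (1|5)=+1; sign (−1)^0·-1^9·+1^4 = -1.
(a,b)_∞: sgn(13)=+, sgn(-30)=−, so +1.
(a,b)_19: α=0, u≡15; β=2, v≡3 (mod 19); (15|19)=-1, (3|19)=-1; sign (−1)^0·-1^2·-1^0 = +1.
(a,b)_7: α=-2, u≡5; β=-8, v≡6 (mod 7); (5|7)=-1, (6|7)=-1; sign (−1)^0·-1^-8·-1^-2 = +1.
(a,b)_17: α=0, u≡4; β=-2, v≡16 (mod 17); (4|17)=+1, (16|17)=+1; sign (−1)^0·+1^-2·+1^0 = +1.
(a,b)_13: α=3, u≡12; β=6, v≡9 (mod 13); (12|13)=+1, (9|13)=+1; sign (−1)^0·+1^6·+1^3 = +1.
(13, -30 / ℚ) ramifies at {2, 5}: a division algebra.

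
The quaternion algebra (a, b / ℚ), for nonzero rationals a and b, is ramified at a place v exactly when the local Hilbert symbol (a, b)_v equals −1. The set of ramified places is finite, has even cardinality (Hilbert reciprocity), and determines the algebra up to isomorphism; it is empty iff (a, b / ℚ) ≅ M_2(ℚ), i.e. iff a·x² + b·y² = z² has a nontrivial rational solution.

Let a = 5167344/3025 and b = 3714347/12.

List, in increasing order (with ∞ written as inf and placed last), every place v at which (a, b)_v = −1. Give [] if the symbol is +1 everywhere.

[13, 17]

Mod squares: a ≡ 39, b ≡ 4641. Check v ∈ {∞, 2, 3, 5, 7, 11, 13, 17}.
v=∞: 39 > 0 and 4641 > 0  ⇒  (a,b)_∞ = +1.
v=7: a=7^2·(≡1), b=7^5·(≡5) mod 7; (1|7)=+1, (5|7)=-1; (−1)^{2·5·3}·(+1)^5·(-1)^2 = +1.
v=13: a=13^3·(≡10), b=13^1·(≡8) mod 13; (10|13)=+1, (8|13)=-1; (−1)^{3·1·6}·(+1)^1·(-1)^3 = -1.
v=5: a=5^-2·(≡4), b=5^0·(≡1) mod 5; (4|5)=+1, (1|5)=+1; (−1)^{-2·0·2}·(+1)^0·(+1)^-2 = +1.
v=2: v_2(a)=4, v_2(b)=-2; units ≡ 7, 1 (mod 8); ε·ε+αω+βω = 1·0+4·0+-2·0 ≡ 0  ⇒  (a,b)_2 = +1.
v=3: a=3^1·(≡1), b=3^-1·(≡2) mod 3; (1|3)=+1, (2|3)=-1; (−1)^{1·-1·1}·(+1)^-1·(-1)^1 = +1.
v=11: a=11^-2·(≡2), b=11^0·(≡10) mod 11; (2|11)=-1, (10|11)=-1; (−1)^{-2·0·5}·(-1)^0·(-1)^-2 = +1.
v=17: a=17^0·(≡10), b=17^1·(≡2) mod 17; (10|17)=-1, (2|17)=+1; (−1)^{0·1·8}·(-1)^1·(+1)^0 = -1.
|Ram(39, 4641)| = 2, even; anisotropic at {13, 17}.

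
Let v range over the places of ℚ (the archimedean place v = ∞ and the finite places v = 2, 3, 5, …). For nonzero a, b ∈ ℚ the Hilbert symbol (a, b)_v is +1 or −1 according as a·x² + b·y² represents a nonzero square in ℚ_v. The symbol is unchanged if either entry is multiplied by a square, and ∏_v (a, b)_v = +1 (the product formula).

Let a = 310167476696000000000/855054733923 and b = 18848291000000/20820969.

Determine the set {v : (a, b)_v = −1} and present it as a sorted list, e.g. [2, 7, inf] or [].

(a, b) ≡ (2805, 11) mod (ℚ^×)²; places V = {2, 3, 5, 7, 11, 13, 17, ∞}.
(a,b)_∞: sgn(2805)=+, sgn(11)=+, so +1.
(a,b)_11: α=5, u≡10; β=3, v≡1 (mod 11); (10|11)=-1, (1|11)=+1; sign (−1)^1·-1^3·+1^5 = +1.
(a,b)_5: α=9, u≡4; β=6, v≡1 (mod 5); (4|5)=+1, (1|5)=+1; sign (−1)^0·+1^6·+1^9 = +1.
(a,b)_3: α=-11, u≡2; β=-6, v≡2 (mod 3); (2|3)=-1, (2|3)=-1; sign (−1)^0·-1^-6·-1^-11 = -1.
(a,b)_2: α=12, β=6; u≡5, v≡3 (mod 8); ε(u)ε(v)=0·1, αω(v)=12·1, βω(u)=6·1; sum ≡ 0  ⇒  +1.
(a,b)_13: α=-6, u≡3; β=-4, v≡7 (mod 13); (3|13)=+1, (7|13)=-1; sign (−1)^0·+1^-4·-1^-6 = +1.
(a,b)_7: α=2, u≡6; β=2, v≡2 (mod 7); (6|7)=-1, (2|7)=+1; sign (−1)^0·-1^2·+1^2 = +1.
(a,b)_17: α=3, u≡7; β=2, v≡11 (mod 17); (7|17)=-1, (11|17)=-1; sign (−1)^0·-1^2·-1^3 = -1.
|Ram(2805, 11)| = 2, even; anisotropic at {3, 17}.

[3, 17]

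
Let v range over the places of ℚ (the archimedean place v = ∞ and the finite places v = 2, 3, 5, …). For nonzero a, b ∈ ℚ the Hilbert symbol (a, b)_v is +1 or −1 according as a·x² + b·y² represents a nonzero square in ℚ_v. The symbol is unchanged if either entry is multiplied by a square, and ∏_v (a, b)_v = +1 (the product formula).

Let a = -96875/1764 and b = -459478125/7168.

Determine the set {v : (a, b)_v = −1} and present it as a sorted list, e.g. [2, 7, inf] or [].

[7, inf]

(a, b) ≡ (-155, -595) mod (ℚ^×)²; places V = {2, 3, 5, 7, 17, 31, ∞}.
(a,b)_5: α=5, u≡1; β=5, v≡4 (mod 5); (1|5)=+1, (4|5)=+1; sign (−1)^0·+1^5·+1^5 = +1.
(a,b)_∞: sgn(-155)=−, sgn(-595)=−, so -1.
(a,b)_31: α=1, u≡29; β=2, v≡16 (mod 31); (29|31)=-1, (16|31)=+1; sign (−1)^0·-1^2·+1^1 = +1.
(a,b)_3: α=-2, u≡1; β=2, v≡2 (mod 3); (1|3)=+1, (2|3)=-1; sign (−1)^0·+1^2·-1^-2 = +1.
(a,b)_17: α=0, u≡15; β=1, v≡2 (mod 17); (15|17)=+1, (2|17)=+1; sign (−1)^0·+1^1·+1^0 = +1.
(a,b)_2: α=-2, β=-10; u≡5, v≡5 (mod 8); ε(u)ε(v)=0·0, αω(v)=-2·1, βω(u)=-10·1; sum ≡ 0  ⇒  +1.
(a,b)_7: α=-2, u≡5; β=-1, v≡3 (mod 7); (5|7)=-1, (3|7)=-1; sign (−1)^0·-1^-1·-1^-2 = -1.
(-155, -595 / ℚ) ramifies at {7, ∞}: a division algebra.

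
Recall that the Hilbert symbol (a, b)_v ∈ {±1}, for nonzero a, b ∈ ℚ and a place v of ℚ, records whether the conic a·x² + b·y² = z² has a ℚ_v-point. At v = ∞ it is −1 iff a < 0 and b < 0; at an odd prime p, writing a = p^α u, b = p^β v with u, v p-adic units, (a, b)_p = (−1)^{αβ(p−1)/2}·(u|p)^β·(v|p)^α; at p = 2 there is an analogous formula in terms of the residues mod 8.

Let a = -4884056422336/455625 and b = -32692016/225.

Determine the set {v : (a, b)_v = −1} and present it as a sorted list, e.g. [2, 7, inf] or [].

Mod squares: a ≡ -188071, b ≡ -851. Check v ∈ {∞, 2, 3, 5, 7, 13, 17, 23, 37}.
v=∞: -188071 < 0 and -851 < 0  ⇒  (a,b)_∞ = -1.
v=17: a=17^1·(≡8), b=17^0·(≡1) mod 17; (8|17)=+1, (1|17)=+1; (−1)^{1·0·8}·(+1)^0·(+1)^1 = +1.
v=13: a=13^3·(≡8), b=13^0·(≡5) mod 13; (8|13)=-1, (5|13)=-1; (−1)^{3·0·6}·(-1)^0·(-1)^3 = -1.
v=2: v_2(a)=6, v_2(b)=4; units ≡ 1, 5 (mod 8); ε·ε+αω+βω = 0·0+6·1+4·0 ≡ 0  ⇒  (a,b)_2 = +1.
v=23: a=23^1·(≡10), b=23^1·(≡3) mod 23; (10|23)=-1, (3|23)=+1; (−1)^{1·1·11}·(-1)^1·(+1)^1 = +1.
v=5: a=5^-4·(≡1), b=5^-2·(≡1) mod 5; (1|5)=+1, (1|5)=+1; (−1)^{-4·-2·2}·(+1)^-2·(+1)^-4 = +1.
v=7: a=7^4·(≡6), b=7^4·(≡6) mod 7; (6|7)=-1, (6|7)=-1; (−1)^{4·4·3}·(-1)^4·(-1)^4 = +1.
v=3: a=3^-6·(≡2), b=3^-2·(≡1) mod 3; (2|3)=-1, (1|3)=+1; (−1)^{-6·-2·1}·(-1)^-2·(+1)^-6 = +1.
v=37: a=37^1·(≡22), b=37^1·(≡22) mod 37; (22|37)=-1, (22|37)=-1; (−1)^{1·1·18}·(-1)^1·(-1)^1 = +1.
|Ram(-188071, -851)| = 2, even; anisotropic at {13, ∞}.

[13, inf]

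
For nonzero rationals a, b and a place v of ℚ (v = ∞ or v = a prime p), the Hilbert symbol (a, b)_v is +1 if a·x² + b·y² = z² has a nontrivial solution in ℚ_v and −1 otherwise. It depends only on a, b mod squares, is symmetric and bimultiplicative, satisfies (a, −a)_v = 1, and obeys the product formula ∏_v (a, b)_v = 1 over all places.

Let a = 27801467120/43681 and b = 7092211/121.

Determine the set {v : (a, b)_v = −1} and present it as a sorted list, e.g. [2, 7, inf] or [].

(a, b) ≡ (723695, 144739) mod (ℚ^×)²; places V = {2, 5, 7, 11, 19, 23, 29, 31, ∞}.
(a,b)_11: α=-2, u≡1; β=-2, v≡5 (mod 11); (1|11)=+1, (5|11)=+1; sign (−1)^0·+1^-2·+1^-2 = +1.
(a,b)_7: α=5, u≡4; β=3, v≡3 (mod 7); (4|7)=+1, (3|7)=-1; sign (−1)^1·+1^3·-1^5 = +1.
(a,b)_2: α=4, β=0; u≡7, v≡3 (mod 8); ε(u)ε(v)=1·1, αω(v)=4·1, βω(u)=0·0; sum ≡ 1  ⇒  -1.
(a,b)_31: α=1, u≡7; β=1, v≡10 (mod 31); (7|31)=+1, (10|31)=+1; sign (−1)^1·+1^1·+1^1 = -1.
(a,b)_5: α=1, u≡4; β=0, v≡1 (mod 5); (4|5)=+1, (1|5)=+1; sign (−1)^0·+1^0·+1^1 = +1.
(a,b)_∞: sgn(723695)=+, sgn(144739)=+, so +1.
(a,b)_23: α=1, u≡13; β=1, v≡7 (mod 23); (13|23)=+1, (7|23)=-1; sign (−1)^1·+1^1·-1^1 = +1.
(a,b)_29: α=1, u≡18; β=1, v≡12 (mod 29); (18|29)=-1, (12|29)=-1; sign (−1)^0·-1^1·-1^1 = +1.
(a,b)_19: α=-2, u≡7; β=0, v≡17 (mod 19); (7|19)=+1, (17|19)=+1; sign (−1)^0·+1^0·+1^-2 = +1.
(723695, 144739 / ℚ) ramifies at {2, 31}: a division algebra.

[2, 31]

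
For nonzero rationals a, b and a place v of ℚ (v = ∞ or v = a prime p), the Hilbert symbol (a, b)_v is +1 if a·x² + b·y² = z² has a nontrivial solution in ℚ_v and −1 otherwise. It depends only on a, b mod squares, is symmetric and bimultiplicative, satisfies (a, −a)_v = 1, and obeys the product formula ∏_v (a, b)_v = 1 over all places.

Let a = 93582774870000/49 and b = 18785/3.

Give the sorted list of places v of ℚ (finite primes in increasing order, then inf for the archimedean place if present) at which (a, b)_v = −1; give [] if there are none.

(a, b) ≡ (663, 195) mod (ℚ^×)²; places V = {2, 3, 5, 7, 13, 17, ∞}.
(a,b)_∞: sgn(663)=+, sgn(195)=+, so +1.
(a,b)_5: α=4, u≡3; β=1, v≡4 (mod 5); (3|5)=-1, (4|5)=+1; sign (−1)^0·-1^1·+1^4 = -1.
(a,b)_3: α=1, u≡2; β=-1, v≡2 (mod 3); (2|3)=-1, (2|3)=-1; sign (−1)^1·-1^-1·-1^1 = -1.
(a,b)_13: α=3, u≡9; β=1, v≡5 (mod 13); (9|13)=+1, (5|13)=-1; sign (−1)^0·+1^1·-1^3 = -1.
(a,b)_2: α=4, β=0; u≡7, v≡3 (mod 8); ε(u)ε(v)=1·1, αω(v)=4·1, βω(u)=0·0; sum ≡ 1  ⇒  -1.
(a,b)_7: α=-2, u≡3; β=0, v≡6 (mod 7); (3|7)=-1, (6|7)=-1; sign (−1)^0·-1^0·-1^-2 = +1.
(a,b)_17: α=5, u≡10; β=2, v≡16 (mod 17); (10|17)=-1, (16|17)=+1; sign (−1)^0·-1^2·+1^5 = +1.
|Ram(663, 195)| = 4, even; anisotropic at {2, 3, 5, 13}.

[2, 3, 5, 13]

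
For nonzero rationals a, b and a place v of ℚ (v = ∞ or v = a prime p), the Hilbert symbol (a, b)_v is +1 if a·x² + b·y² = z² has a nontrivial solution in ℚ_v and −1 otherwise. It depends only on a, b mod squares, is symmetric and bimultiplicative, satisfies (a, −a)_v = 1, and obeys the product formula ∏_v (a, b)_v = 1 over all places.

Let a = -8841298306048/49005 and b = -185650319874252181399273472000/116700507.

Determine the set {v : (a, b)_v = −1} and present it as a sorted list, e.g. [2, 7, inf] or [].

Mod squares: a ≡ -482885, b ≡ -285. Check v ∈ {∞, 2, 3, 5, 7, 11, 13, 17, 19, 23}.
v=11: a=11^-2·(≡5), b=11^-2·(≡5) mod 11; (5|11)=+1, (5|11)=+1; (−1)^{-2·-2·5}·(+1)^-2·(+1)^-2 = +1.
v=23: a=23^3·(≡18), b=23^6·(≡7) mod 23; (18|23)=+1, (7|23)=-1; (−1)^{3·6·11}·(+1)^6·(-1)^3 = -1.
v=17: a=17^1·(≡13), b=17^2·(≡2) mod 17; (13|17)=+1, (2|17)=+1; (−1)^{1·2·8}·(+1)^2·(+1)^1 = +1.
v=∞: -482885 < 0 and -285 < 0  ⇒  (a,b)_∞ = -1.
v=2: v_2(a)=10, v_2(b)=20; units ≡ 3, 3 (mod 8); ε·ε+αω+βω = 1·1+10·1+20·1 ≡ 1  ⇒  (a,b)_2 = -1.
v=3: a=3^-4·(≡1), b=3^-9·(≡1) mod 3; (1|3)=+1, (1|3)=+1; (−1)^{-4·-9·1}·(+1)^-9·(+1)^-4 = +1.
v=5: a=5^-1·(≡2), b=5^3·(≡2) mod 5; (2|5)=-1, (2|5)=-1; (−1)^{-1·3·2}·(-1)^3·(-1)^-1 = +1.
v=13: a=13^3·(≡4), b=13^6·(≡1) mod 13; (4|13)=+1, (1|13)=+1; (−1)^{3·6·6}·(+1)^6·(+1)^3 = +1.
v=7: a=7^0·(≡6), b=7^-2·(≡4) mod 7; (6|7)=-1, (4|7)=+1; (−1)^{0·-2·3}·(-1)^-2·(+1)^0 = +1.
v=19: a=19^1·(≡11), b=19^3·(≡16) mod 19; (11|19)=+1, (16|19)=+1; (−1)^{1·3·9}·(+1)^3·(+1)^1 = -1.
|Ram(-482885, -285)| = 4, even; anisotropic at {2, 19, 23, ∞}.

[2, 19, 23, inf]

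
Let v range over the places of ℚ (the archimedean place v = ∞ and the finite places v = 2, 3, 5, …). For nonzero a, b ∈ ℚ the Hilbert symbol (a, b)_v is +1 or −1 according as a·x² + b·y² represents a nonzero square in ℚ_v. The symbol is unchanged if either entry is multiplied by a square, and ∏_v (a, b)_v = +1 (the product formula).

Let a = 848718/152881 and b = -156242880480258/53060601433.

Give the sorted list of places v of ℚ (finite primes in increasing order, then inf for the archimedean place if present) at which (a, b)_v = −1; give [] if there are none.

[2, 7, 11, 17]

(a, b) ≡ (62, -54132386) mod (ℚ^×)²; places V = {2, 3, 7, 11, 13, 17, 23, 29, 31, 37, 43, 53, ∞}.
(a,b)_43: α=0, u≡42; β=2, v≡13 (mod 43); (42|43)=-1, (13|43)=+1; sign (−1)^0·-1^2·+1^0 = +1.
(a,b)_2: α=1, β=1; u≡7, v≡7 (mod 8); ε(u)ε(v)=1·1, αω(v)=1·0, βω(u)=1·0; sum ≡ 1  ⇒  -1.
(a,b)_∞: sgn(62)=+, sgn(-54132386)=−, so +1.
(a,b)_53: α=0, u≡1; β=2, v≡14 (mod 53); (1|53)=+1, (14|53)=-1; sign (−1)^0·+1^2·-1^0 = +1.
(a,b)_37: α=0, u≡33; β=-2, v≡13 (mod 37); (33|37)=+1, (13|37)=-1; sign (−1)^0·+1^-2·-1^0 = +1.
(a,b)_11: α=0, u≡8; β=1, v≡7 (mod 11); (8|11)=-1, (7|11)=-1; sign (−1)^0·-1^1·-1^0 = -1.
(a,b)_13: α=2, u≡4; β=2, v≡1 (mod 13); (4|13)=+1, (1|13)=+1; sign (−1)^0·+1^2·+1^2 = +1.
(a,b)_31: α=1, u≡8; β=1, v≡30 (mod 31); (8|31)=+1, (30|31)=-1; sign (−1)^1·+1^1·-1^1 = +1.
(a,b)_29: α=0, u≡16; β=1, v≡16 (mod 29); (16|29)=+1, (16|29)=+1; sign (−1)^0·+1^1·+1^0 = +1.
(a,b)_3: α=4, u≡2; β=2, v≡1 (mod 3); (2|3)=-1, (1|3)=+1; sign (−1)^0·-1^2·+1^4 = +1.
(a,b)_17: α=-2, u≡5; β=-3, v≡7 (mod 17); (5|17)=-1, (7|17)=-1; sign (−1)^0·-1^-3·-1^-2 = -1.
(a,b)_23: α=-2, u≡12; β=-1, v≡18 (mod 23); (12|23)=+1, (18|23)=+1; sign (−1)^0·+1^-1·+1^-2 = +1.
(a,b)_7: α=0, u≡3; β=-3, v≡5 (mod 7); (3|7)=-1, (5|7)=-1; sign (−1)^0·-1^-3·-1^0 = -1.
(62, -54132386 / ℚ) ramifies at {2, 7, 11, 17}: a division algebra.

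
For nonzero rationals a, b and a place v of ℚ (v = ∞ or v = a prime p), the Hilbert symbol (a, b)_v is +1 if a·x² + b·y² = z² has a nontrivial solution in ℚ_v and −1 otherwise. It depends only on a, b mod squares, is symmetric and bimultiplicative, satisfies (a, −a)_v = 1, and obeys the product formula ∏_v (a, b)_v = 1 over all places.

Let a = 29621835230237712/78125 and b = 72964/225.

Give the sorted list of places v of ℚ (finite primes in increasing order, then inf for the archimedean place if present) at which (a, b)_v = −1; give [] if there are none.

[29, 31]

Mod squares: a ≡ 63085, b ≡ 18241. Check v ∈ {∞, 2, 3, 5, 7, 11, 17, 29, 31, 37}.
v=7: a=7^2·(≡1), b=7^0·(≡3) mod 7; (1|7)=+1, (3|7)=-1; (−1)^{2·0·3}·(+1)^0·(-1)^2 = +1.
v=5: a=5^-7·(≡2), b=5^-2·(≡1) mod 5; (2|5)=-1, (1|5)=+1; (−1)^{-7·-2·2}·(-1)^-2·(+1)^-7 = +1.
v=37: a=37^3·(≡36), b=37^1·(≡16) mod 37; (36|37)=+1, (16|37)=+1; (−1)^{3·1·18}·(+1)^1·(+1)^3 = +1.
v=3: a=3^2·(≡1), b=3^-2·(≡1) mod 3; (1|3)=+1, (1|3)=+1; (−1)^{2·-2·1}·(+1)^-2·(+1)^2 = +1.
v=29: a=29^2·(≡21), b=29^1·(≡1) mod 29; (21|29)=-1, (1|29)=+1; (−1)^{2·1·14}·(-1)^1·(+1)^2 = -1.
v=17: a=17^2·(≡8), b=17^1·(≡2) mod 17; (8|17)=+1, (2|17)=+1; (−1)^{2·1·8}·(+1)^1·(+1)^2 = +1.
v=11: a=11^1·(≡1), b=11^0·(≡9) mod 11; (1|11)=+1, (9|11)=+1; (−1)^{1·0·5}·(+1)^0·(+1)^1 = +1.
v=31: a=31^1·(≡2), b=31^0·(≡22) mod 31; (2|31)=+1, (22|31)=-1; (−1)^{1·0·15}·(+1)^0·(-1)^1 = -1.
v=2: v_2(a)=4, v_2(b)=2; units ≡ 5, 1 (mod 8); ε·ε+αω+βω = 0·0+4·0+2·1 ≡ 0  ⇒  (a,b)_2 = +1.
v=∞: 63085 > 0 and 18241 > 0  ⇒  (a,b)_∞ = +1.
(63085, 18241 / ℚ) ramifies at {29, 31}: a division algebra.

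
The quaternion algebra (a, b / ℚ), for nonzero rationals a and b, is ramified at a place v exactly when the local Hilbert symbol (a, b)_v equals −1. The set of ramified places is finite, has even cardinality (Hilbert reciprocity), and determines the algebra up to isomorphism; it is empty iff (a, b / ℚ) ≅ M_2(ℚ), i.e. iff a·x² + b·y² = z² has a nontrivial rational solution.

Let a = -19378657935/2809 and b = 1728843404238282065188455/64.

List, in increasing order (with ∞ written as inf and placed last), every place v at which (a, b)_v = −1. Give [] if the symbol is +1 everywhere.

(a, b) ≡ (-260015, 56751695) mod (ℚ^×)²; places V = {2, 3, 5, 7, 11, 13, 17, 19, 23, 29, 53, ∞}.
(a,b)_3: α=2, u≡1; β=2, v≡2 (mod 3); (1|3)=+1, (2|3)=-1; sign (−1)^0·+1^2·-1^2 = +1.
(a,b)_53: α=-2, u≡33; β=0, v≡36 (mod 53); (33|53)=-1, (36|53)=+1; sign (−1)^0·-1^0·+1^-2 = +1.
(a,b)_19: α=1, u≡12; β=4, v≡7 (mod 19); (12|19)=-1, (7|19)=+1; sign (−1)^0·-1^4·+1^1 = +1.
(a,b)_23: α=1, u≡10; β=3, v≡8 (mod 23); (10|23)=-1, (8|23)=+1; sign (−1)^1·-1^3·+1^1 = +1.
(a,b)_5: α=1, u≡2; β=1, v≡4 (mod 5); (2|5)=-1, (4|5)=+1; sign (−1)^0·-1^1·+1^1 = -1.
(a,b)_2: α=0, β=-6; u≡1, v≡7 (mod 8); ε(u)ε(v)=0·1, αω(v)=0·0, βω(u)=-6·0; sum ≡ 0  ⇒  +1.
(a,b)_7: α=3, u≡4; β=5, v≡3 (mod 7); (4|7)=+1, (3|7)=-1; sign (−1)^1·+1^5·-1^3 = +1.
(a,b)_∞: sgn(-260015)=−, sgn(56751695)=+, so +1.
(a,b)_11: α=0, u≡3; β=3, v≡1 (mod 11); (3|11)=+1, (1|11)=+1; sign (−1)^0·+1^3·+1^0 = +1.
(a,b)_17: α=1, u≡14; β=1, v≡12 (mod 17); (14|17)=-1, (12|17)=-1; sign (−1)^0·-1^1·-1^1 = +1.
(a,b)_29: α=0, u≡7; β=1, v≡20 (mod 29); (7|29)=+1, (20|29)=+1; sign (−1)^0·+1^1·+1^0 = +1.
(a,b)_13: α=2, u≡2; β=3, v≡7 (mod 13); (2|13)=-1, (7|13)=-1; sign (−1)^0·-1^3·-1^2 = -1.
|Ram(-260015, 56751695)| = 2, even; anisotropic at {5, 13}.

[5, 13]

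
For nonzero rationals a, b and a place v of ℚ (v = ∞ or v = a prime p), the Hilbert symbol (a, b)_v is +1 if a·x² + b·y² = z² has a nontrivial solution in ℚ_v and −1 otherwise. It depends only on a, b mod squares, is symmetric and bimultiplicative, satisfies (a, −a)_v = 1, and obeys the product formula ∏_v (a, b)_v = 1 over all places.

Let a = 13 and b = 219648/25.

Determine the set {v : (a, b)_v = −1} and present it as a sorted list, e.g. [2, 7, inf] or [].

(a, b) ≡ (13, 858) mod (ℚ^×)²; places V = {2, 3, 5, 11, 13, ∞}.
(a,b)_2: α=0, β=9; u≡5, v≡5 (mod 8); ε(u)ε(v)=0·0, αω(v)=0·1, βω(u)=9·1; sum ≡ 1  ⇒  -1.
(a,b)_11: α=0, u≡2; β=1, v≡1 (mod 11); (2|11)=-1, (1|11)=+1; sign (−1)^0·-1^1·+1^0 = -1.
(a,b)_5: α=0, u≡3; β=-2, v≡3 (mod 5); (3|5)=-1, (3|5)=-1; sign (−1)^0·-1^-2·-1^0 = +1.
(a,b)_∞: sgn(13)=+, sgn(858)=+, so +1.
(a,b)_3: α=0, u≡1; β=1, v≡1 (mod 3); (1|3)=+1, (1|3)=+1; sign (−1)^0·+1^1·+1^0 = +1.
(a,b)_13: α=1, u≡1; β=1, v≡4 (mod 13); (1|13)=+1, (4|13)=+1; sign (−1)^0·+1^1·+1^1 = +1.
(13, 858 / ℚ) ramifies at {2, 11}: a division algebra.

[2, 11]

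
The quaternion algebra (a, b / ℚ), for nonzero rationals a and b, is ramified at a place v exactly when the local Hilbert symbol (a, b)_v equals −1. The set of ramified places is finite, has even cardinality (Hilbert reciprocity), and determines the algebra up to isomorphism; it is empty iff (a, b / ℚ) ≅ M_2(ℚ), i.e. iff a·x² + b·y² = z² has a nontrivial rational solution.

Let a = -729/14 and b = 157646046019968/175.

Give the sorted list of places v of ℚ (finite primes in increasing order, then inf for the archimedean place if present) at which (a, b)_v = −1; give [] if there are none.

Mod squares: a ≡ -14, b ≡ 154. Check v ∈ {∞, 2, 3, 5, 7, 11, 17}.
v=5: a=5^0·(≡4), b=5^-2·(≡4) mod 5; (4|5)=+1, (4|5)=+1; (−1)^{0·-2·2}·(+1)^-2·(+1)^0 = +1.
v=3: a=3^6·(≡1), b=3^18·(≡1) mod 3; (1|3)=+1, (1|3)=+1; (−1)^{6·18·1}·(+1)^18·(+1)^6 = +1.
v=2: v_2(a)=-1, v_2(b)=7; units ≡ 1, 5 (mod 8); ε·ε+αω+βω = 0·0+-1·1+7·0 ≡ 1  ⇒  (a,b)_2 = -1.
v=11: a=11^0·(≡10), b=11^1·(≡5) mod 11; (10|11)=-1, (5|11)=+1; (−1)^{0·1·5}·(-1)^1·(+1)^0 = -1.
v=17: a=17^0·(≡5), b=17^2·(≡15) mod 17; (5|17)=-1, (15|17)=+1; (−1)^{0·2·8}·(-1)^2·(+1)^0 = +1.
v=∞: -14 < 0 and 154 > 0  ⇒  (a,b)_∞ = +1.
v=7: a=7^-1·(≡3), b=7^-1·(≡4) mod 7; (3|7)=-1, (4|7)=+1; (−1)^{-1·-1·3}·(-1)^-1·(+1)^-1 = +1.
(-14, 154 / ℚ) ramifies at {2, 11}: a division algebra.

[2, 11]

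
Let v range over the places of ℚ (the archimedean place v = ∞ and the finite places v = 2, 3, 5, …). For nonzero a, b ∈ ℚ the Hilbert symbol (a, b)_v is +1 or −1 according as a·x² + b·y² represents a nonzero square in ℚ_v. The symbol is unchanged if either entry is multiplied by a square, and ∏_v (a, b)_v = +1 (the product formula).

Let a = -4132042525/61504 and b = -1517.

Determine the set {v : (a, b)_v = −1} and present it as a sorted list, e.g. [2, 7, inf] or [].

[2, inf]

(a, b) ≡ (-571909, -1517) mod (ℚ^×)²; places V = {2, 5, 13, 17, 29, 31, 37, 41, ∞}.
(a,b)_5: α=2, u≡1; β=0, v≡3 (mod 5); (1|5)=+1, (3|5)=-1; sign (−1)^0·+1^0·-1^2 = +1.
(a,b)_17: α=2, u≡14; β=0, v≡13 (mod 17); (14|17)=-1, (13|17)=+1; sign (−1)^0·-1^0·+1^2 = +1.
(a,b)_41: α=1, u≡31; β=1, v≡4 (mod 41); (31|41)=+1, (4|41)=+1; sign (−1)^0·+1^1·+1^1 = +1.
(a,b)_31: α=-2, u≡10; β=0, v≡2 (mod 31); (10|31)=+1, (2|31)=+1; sign (−1)^0·+1^0·+1^-2 = +1.
(a,b)_∞: sgn(-571909)=−, sgn(-1517)=−, so -1.
(a,b)_29: α=1, u≡24; β=0, v≡20 (mod 29); (24|29)=+1, (20|29)=+1; sign (−1)^0·+1^0·+1^1 = +1.
(a,b)_13: α=1, u≡3; β=0, v≡4 (mod 13); (3|13)=+1, (4|13)=+1; sign (−1)^0·+1^0·+1^1 = +1.
(a,b)_37: α=1, u≡9; β=1, v≡33 (mod 37); (9|37)=+1, (33|37)=+1; sign (−1)^0·+1^1·+1^1 = +1.
(a,b)_2: α=-6, β=0; u≡3, v≡3 (mod 8); ε(u)ε(v)=1·1, αω(v)=-6·1, βω(u)=0·1; sum ≡ 1  ⇒  -1.
|Ram(-571909, -1517)| = 2, even; anisotropic at {2, ∞}.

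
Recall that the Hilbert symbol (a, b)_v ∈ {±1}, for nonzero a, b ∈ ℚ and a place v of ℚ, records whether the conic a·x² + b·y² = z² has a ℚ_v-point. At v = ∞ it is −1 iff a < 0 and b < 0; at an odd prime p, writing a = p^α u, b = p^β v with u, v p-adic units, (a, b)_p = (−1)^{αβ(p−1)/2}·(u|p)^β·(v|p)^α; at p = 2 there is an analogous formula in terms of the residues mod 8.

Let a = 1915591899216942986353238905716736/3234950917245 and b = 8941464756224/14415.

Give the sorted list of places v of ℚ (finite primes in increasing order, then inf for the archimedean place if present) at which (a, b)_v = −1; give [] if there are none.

(a, b) ≡ (15470, 390) mod (ℚ^×)²; places V = {2, 3, 5, 7, 11, 13, 17, 31, ∞}.
(a,b)_2: α=33, β=13; u≡7, v≡3 (mod 8); ε(u)ε(v)=1·1, αω(v)=33·1, βω(u)=13·0; sum ≡ 0  ⇒  +1.
(a,b)_∞: sgn(15470)=+, sgn(390)=+, so +1.
(a,b)_13: α=3, u≡2; β=1, v≡9 (mod 13); (2|13)=-1, (9|13)=+1; sign (−1)^0·-1^1·+1^3 = -1.
(a,b)_5: α=-1, u≡4; β=-1, v≡3 (mod 5); (4|5)=+1, (3|5)=-1; sign (−1)^0·+1^-1·-1^-1 = -1.
(a,b)_3: α=-6, u≡2; β=-1, v≡1 (mod 3); (2|3)=-1, (1|3)=+1; sign (−1)^0·-1^-1·+1^-6 = -1.
(a,b)_17: α=5, u≡15; β=2, v≡4 (mod 17); (15|17)=+1, (4|17)=+1; sign (−1)^0·+1^2·+1^5 = +1.
(a,b)_7: α=9, u≡6; β=4, v≡3 (mod 7); (6|7)=-1, (3|7)=-1; sign (−1)^0·-1^4·-1^9 = -1.
(a,b)_31: α=-6, u≡2; β=-2, v≡2 (mod 31); (2|31)=+1, (2|31)=+1; sign (−1)^0·+1^-2·+1^-6 = +1.
(a,b)_11: α=6, u≡9; β=2, v≡9 (mod 11); (9|11)=+1, (9|11)=+1; sign (−1)^0·+1^2·+1^6 = +1.
|Ram(15470, 390)| = 4, even; anisotropic at {3, 5, 7, 13}.

[3, 5, 7, 13]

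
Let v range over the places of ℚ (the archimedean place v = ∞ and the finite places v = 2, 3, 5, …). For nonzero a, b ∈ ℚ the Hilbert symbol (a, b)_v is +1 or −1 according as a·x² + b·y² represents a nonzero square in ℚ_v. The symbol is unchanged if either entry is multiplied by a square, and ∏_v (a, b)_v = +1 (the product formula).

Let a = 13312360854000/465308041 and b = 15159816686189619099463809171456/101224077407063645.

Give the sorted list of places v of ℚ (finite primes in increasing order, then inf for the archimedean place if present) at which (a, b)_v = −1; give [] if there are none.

[2, 5, 13, 23]

Mod squares: a ≡ 3335, b ≡ 43355. Check v ∈ {∞, 2, 3, 5, 11, 13, 23, 29, 37, 53}.
v=11: a=11^-2·(≡6), b=11^2·(≡5) mod 11; (6|11)=-1, (5|11)=+1; (−1)^{-2·2·5}·(-1)^2·(+1)^-2 = +1.
v=13: a=13^2·(≡5), b=13^3·(≡2) mod 13; (5|13)=-1, (2|13)=-1; (−1)^{2·3·6}·(-1)^3·(-1)^2 = -1.
v=53: a=53^-2·(≡15), b=53^-4·(≡46) mod 53; (15|53)=+1, (46|53)=+1; (−1)^{-2·-4·26}·(+1)^-4·(+1)^-2 = +1.
v=2: v_2(a)=4, v_2(b)=16; units ≡ 7, 3 (mod 8); ε·ε+αω+βω = 1·1+4·1+16·0 ≡ 1  ⇒  (a,b)_2 = -1.
v=23: a=23^1·(≡11), b=23^3·(≡21) mod 23; (11|23)=-1, (21|23)=-1; (−1)^{1·3·11}·(-1)^3·(-1)^1 = -1.
v=∞: 3335 > 0 and 43355 > 0  ⇒  (a,b)_∞ = +1.
v=5: a=5^3·(≡2), b=5^-1·(≡4) mod 5; (2|5)=-1, (4|5)=+1; (−1)^{3·-1·2}·(-1)^-1·(+1)^3 = -1.
v=3: a=3^10·(≡2), b=3^20·(≡2) mod 3; (2|3)=-1, (2|3)=-1; (−1)^{10·20·1}·(-1)^20·(-1)^10 = +1.
v=37: a=37^-2·(≡19), b=37^-6·(≡33) mod 37; (19|37)=-1, (33|37)=+1; (−1)^{-2·-6·18}·(-1)^-6·(+1)^-2 = +1.
v=29: a=29^1·(≡23), b=29^5·(≡7) mod 29; (23|29)=+1, (7|29)=+1; (−1)^{1·5·14}·(+1)^5·(+1)^1 = +1.
Ram(3335, 43355) = {2, 5, 13, 23}; no ℚ_2-point on the conic.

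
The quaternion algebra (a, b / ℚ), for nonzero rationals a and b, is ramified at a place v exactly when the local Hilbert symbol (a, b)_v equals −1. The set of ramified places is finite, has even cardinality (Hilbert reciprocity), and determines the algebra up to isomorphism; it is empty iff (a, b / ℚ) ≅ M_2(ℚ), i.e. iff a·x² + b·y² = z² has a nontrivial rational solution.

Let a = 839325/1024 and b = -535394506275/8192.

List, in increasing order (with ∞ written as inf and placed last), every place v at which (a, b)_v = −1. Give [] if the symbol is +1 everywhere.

(a, b) ≡ (93, -38) mod (ℚ^×)²; places V = {2, 3, 5, 19, 31, ∞}.
(a,b)_2: α=-10, β=-13; u≡5, v≡5 (mod 8); ε(u)ε(v)=0·0, αω(v)=-10·1, βω(u)=-13·1; sum ≡ 1  ⇒  -1.
(a,b)_31: α=1, u≡12; β=2, v≡26 (mod 31); (12|31)=-1, (26|31)=-1; sign (−1)^0·-1^2·-1^1 = -1.
(a,b)_19: α=2, u≡6; β=5, v≡11 (mod 19); (6|19)=+1, (11|19)=+1; sign (−1)^0·+1^5·+1^2 = +1.
(a,b)_3: α=1, u≡1; β=2, v≡1 (mod 3); (1|3)=+1, (1|3)=+1; sign (−1)^0·+1^2·+1^1 = +1.
(a,b)_5: α=2, u≡2; β=2, v≡2 (mod 5); (2|5)=-1, (2|5)=-1; sign (−1)^0·-1^2·-1^2 = +1.
(a,b)_∞: sgn(93)=+, sgn(-38)=−, so +1.
Ram(93, -38) = {2, 31}; no ℚ_2-point on the conic.

[2, 31]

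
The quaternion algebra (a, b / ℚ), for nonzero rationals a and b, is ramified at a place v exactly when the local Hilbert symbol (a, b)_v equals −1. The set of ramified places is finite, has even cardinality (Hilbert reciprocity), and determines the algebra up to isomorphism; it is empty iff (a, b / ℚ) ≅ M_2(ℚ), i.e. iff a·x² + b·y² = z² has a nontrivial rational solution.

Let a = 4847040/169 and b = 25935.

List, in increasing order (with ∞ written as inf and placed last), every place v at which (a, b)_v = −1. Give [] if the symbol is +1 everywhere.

(a, b) ≡ (935, 25935) mod (ℚ^×)²; places V = {2, 3, 5, 7, 11, 13, 17, 19, ∞}.
(a,b)_19: α=0, u≡6; β=1, v≡16 (mod 19); (6|19)=+1, (16|19)=+1; sign (−1)^0·+1^1·+1^0 = +1.
(a,b)_3: α=4, u≡2; β=1, v≡2 (mod 3); (2|3)=-1, (2|3)=-1; sign (−1)^0·-1^1·-1^4 = -1.
(a,b)_7: α=0, u≡2; β=1, v≡2 (mod 7); (2|7)=+1, (2|7)=+1; sign (−1)^0·+1^1·+1^0 = +1.
(a,b)_5: α=1, u≡2; β=1, v≡2 (mod 5); (2|5)=-1, (2|5)=-1; sign (−1)^0·-1^1·-1^1 = +1.
(a,b)_17: α=1, u≡4; β=0, v≡10 (mod 17); (4|17)=+1, (10|17)=-1; sign (−1)^0·+1^0·-1^1 = -1.
(a,b)_∞: sgn(935)=+, sgn(25935)=+, so +1.
(a,b)_2: α=6, β=0; u≡7, v≡7 (mod 8); ε(u)ε(v)=1·1, αω(v)=6·0, βω(u)=0·0; sum ≡ 1  ⇒  -1.
(a,b)_13: α=-2, u≡3; β=1, v≡6 (mod 13); (3|13)=+1, (6|13)=-1; sign (−1)^0·+1^1·-1^-2 = +1.
(a,b)_11: α=1, u≡6; β=0, v≡8 (mod 11); (6|11)=-1, (8|11)=-1; sign (−1)^0·-1^0·-1^1 = -1.
|Ram(935, 25935)| = 4, even; anisotropic at {2, 3, 11, 17}.

[2, 3, 11, 17]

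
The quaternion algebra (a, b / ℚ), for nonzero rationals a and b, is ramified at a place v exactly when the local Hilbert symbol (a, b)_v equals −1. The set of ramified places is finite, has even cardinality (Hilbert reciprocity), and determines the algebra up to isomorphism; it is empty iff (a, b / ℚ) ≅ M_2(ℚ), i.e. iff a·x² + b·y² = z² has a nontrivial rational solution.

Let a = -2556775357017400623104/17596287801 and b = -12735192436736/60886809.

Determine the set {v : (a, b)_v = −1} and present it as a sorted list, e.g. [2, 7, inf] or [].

Mod squares: a ≡ -29, b ≡ -209. Check v ∈ {∞, 2, 3, 7, 11, 13, 17, 19, 29}.
v=2: v_2(a)=14, v_2(b)=12; units ≡ 3, 7 (mod 8); ε·ε+αω+βω = 1·1+14·0+12·1 ≡ 1  ⇒  (a,b)_2 = -1.
v=29: a=29^3·(≡28), b=29^2·(≡25) mod 29; (28|29)=+1, (25|29)=+1; (−1)^{3·2·14}·(+1)^2·(+1)^3 = +1.
v=11: a=11^2·(≡1), b=11^1·(≡1) mod 11; (1|11)=+1, (1|11)=+1; (−1)^{2·1·5}·(+1)^1·(+1)^2 = +1.
v=13: a=13^2·(≡4), b=13^0·(≡4) mod 13; (4|13)=+1, (4|13)=+1; (−1)^{2·0·6}·(+1)^0·(+1)^2 = +1.
v=17: a=17^-6·(≡11), b=17^-4·(≡7) mod 17; (11|17)=-1, (7|17)=-1; (−1)^{-6·-4·8}·(-1)^-4·(-1)^-6 = +1.
v=7: a=7^4·(≡5), b=7^2·(≡1) mod 7; (5|7)=-1, (1|7)=+1; (−1)^{4·2·3}·(-1)^2·(+1)^4 = +1.
v=3: a=3^-6·(≡1), b=3^-6·(≡1) mod 3; (1|3)=+1, (1|3)=+1; (−1)^{-6·-6·1}·(+1)^-6·(+1)^-6 = +1.
v=∞: -29 < 0 and -209 < 0  ⇒  (a,b)_∞ = -1.
v=19: a=19^4·(≡11), b=19^3·(≡12) mod 19; (11|19)=+1, (12|19)=-1; (−1)^{4·3·9}·(+1)^3·(-1)^4 = +1.
(-29, -209 / ℚ) ramifies at {2, ∞}: a division algebra.

[2, inf]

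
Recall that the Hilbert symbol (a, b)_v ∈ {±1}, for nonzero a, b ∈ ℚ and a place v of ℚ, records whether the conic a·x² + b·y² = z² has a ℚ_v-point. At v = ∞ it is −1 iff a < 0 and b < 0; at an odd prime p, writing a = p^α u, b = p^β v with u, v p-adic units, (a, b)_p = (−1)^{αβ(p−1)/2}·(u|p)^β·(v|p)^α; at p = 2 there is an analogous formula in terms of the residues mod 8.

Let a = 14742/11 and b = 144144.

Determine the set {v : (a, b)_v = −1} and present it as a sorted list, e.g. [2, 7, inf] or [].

(a, b) ≡ (2002, 1001) mod (ℚ^×)²; places V = {2, 3, 7, 11, 13, ∞}.
(a,b)_2: α=1, β=4; u≡1, v≡1 (mod 8); ε(u)ε(v)=0·0, αω(v)=1·0, βω(u)=4·0; sum ≡ 0  ⇒  +1.
(a,b)_11: α=-1, u≡2; β=1, v≡3 (mod 11); (2|11)=-1, (3|11)=+1; sign (−1)^1·-1^1·+1^-1 = +1.
(a,b)_7: α=1, u≡5; β=1, v≡5 (mod 7); (5|7)=-1, (5|7)=-1; sign (−1)^1·-1^1·-1^1 = -1.
(a,b)_13: α=1, u≡5; β=1, v≡12 (mod 13); (5|13)=-1, (12|13)=+1; sign (−1)^0·-1^1·+1^1 = -1.
(a,b)_3: α=4, u≡1; β=2, v≡2 (mod 3); (1|3)=+1, (2|3)=-1; sign (−1)^0·+1^2·-1^4 = +1.
(a,b)_∞: sgn(2002)=+, sgn(1001)=+, so +1.
(2002, 1001 / ℚ) ramifies at {7, 13}: a division algebra.

[7, 13]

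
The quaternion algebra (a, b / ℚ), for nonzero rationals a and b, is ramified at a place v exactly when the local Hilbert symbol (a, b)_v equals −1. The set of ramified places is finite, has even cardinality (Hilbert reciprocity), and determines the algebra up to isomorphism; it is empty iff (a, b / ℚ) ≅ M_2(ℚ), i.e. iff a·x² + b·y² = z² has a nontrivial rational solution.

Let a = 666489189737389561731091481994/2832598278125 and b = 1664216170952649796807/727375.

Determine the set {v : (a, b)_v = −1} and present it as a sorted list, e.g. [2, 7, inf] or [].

[5, 19]

Mod squares: a ≡ 15170, b ≡ 38665. Check v ∈ {∞, 2, 3, 5, 7, 11, 13, 17, 19, 23, 29, 31, 37, 41}.
v=11: a=11^-2·(≡5), b=11^-1·(≡7) mod 11; (5|11)=+1, (7|11)=-1; (−1)^{-2·-1·5}·(+1)^-1·(-1)^-2 = +1.
v=19: a=19^4·(≡3), b=19^3·(≡15) mod 19; (3|19)=-1, (15|19)=-1; (−1)^{4·3·9}·(-1)^3·(-1)^4 = -1.
v=5: a=5^-5·(≡1), b=5^-3·(≡3) mod 5; (1|5)=+1, (3|5)=-1; (−1)^{-5·-3·2}·(+1)^-3·(-1)^-5 = -1.
v=2: v_2(a)=1, v_2(b)=0; units ≡ 1, 1 (mod 8); ε·ε+αω+βω = 0·0+1·0+0·0 ≡ 0  ⇒  (a,b)_2 = +1.
v=∞: 15170 > 0 and 38665 > 0  ⇒  (a,b)_∞ = +1.
v=7: a=7^-2·(≡4), b=7^0·(≡2) mod 7; (4|7)=+1, (2|7)=+1; (−1)^{-2·0·3}·(+1)^0·(+1)^-2 = +1.
v=13: a=13^10·(≡9), b=13^6·(≡9) mod 13; (9|13)=+1, (9|13)=+1; (−1)^{10·6·6}·(+1)^6·(+1)^10 = +1.
v=41: a=41^3·(≡4), b=41^2·(≡21) mod 41; (4|41)=+1, (21|41)=+1; (−1)^{3·2·20}·(+1)^2·(+1)^3 = +1.
v=23: a=23^-2·(≡1), b=23^-2·(≡18) mod 23; (1|23)=+1, (18|23)=+1; (−1)^{-2·-2·11}·(+1)^-2·(+1)^-2 = +1.
v=37: a=37^1·(≡30), b=37^1·(≡28) mod 37; (30|37)=+1, (28|37)=+1; (−1)^{1·1·18}·(+1)^1·(+1)^1 = +1.
v=29: a=29^2·(≡27), b=29^2·(≡10) mod 29; (27|29)=-1, (10|29)=-1; (−1)^{2·2·14}·(-1)^2·(-1)^2 = +1.
v=17: a=17^-2·(≡10), b=17^0·(≡3) mod 17; (10|17)=-1, (3|17)=-1; (−1)^{-2·0·8}·(-1)^0·(-1)^-2 = +1.
v=3: a=3^2·(≡2), b=3^0·(≡1) mod 3; (2|3)=-1, (1|3)=+1; (−1)^{2·0·1}·(-1)^0·(+1)^2 = +1.
v=31: a=31^2·(≡23), b=31^2·(≡8) mod 31; (23|31)=-1, (8|31)=+1; (−1)^{2·2·15}·(-1)^2·(+1)^2 = +1.
Ram(15170, 38665) = {5, 19}; no ℚ_5-point on the conic.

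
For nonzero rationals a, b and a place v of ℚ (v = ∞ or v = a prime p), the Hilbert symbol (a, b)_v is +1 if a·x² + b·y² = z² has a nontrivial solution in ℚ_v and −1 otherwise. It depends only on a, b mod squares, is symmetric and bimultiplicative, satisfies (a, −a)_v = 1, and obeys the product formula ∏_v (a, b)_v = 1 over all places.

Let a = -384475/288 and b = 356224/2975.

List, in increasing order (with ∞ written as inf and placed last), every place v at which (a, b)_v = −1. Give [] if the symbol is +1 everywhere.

Mod squares: a ≡ -182, b ≡ 5474. Check v ∈ {∞, 2, 3, 5, 7, 11, 13, 17, 23}.
v=17: a=17^0·(≡3), b=17^-1·(≡8) mod 17; (3|17)=-1, (8|17)=+1; (−1)^{0·-1·8}·(-1)^-1·(+1)^0 = -1.
v=3: a=3^-2·(≡1), b=3^0·(≡2) mod 3; (1|3)=+1, (2|3)=-1; (−1)^{-2·0·1}·(+1)^0·(-1)^-2 = +1.
v=2: v_2(a)=-5, v_2(b)=7; units ≡ 5, 1 (mod 8); ε·ε+αω+βω = 0·0+-5·0+7·1 ≡ 1  ⇒  (a,b)_2 = -1.
v=11: a=11^0·(≡4), b=11^2·(≡8) mod 11; (4|11)=+1, (8|11)=-1; (−1)^{0·2·5}·(+1)^2·(-1)^0 = +1.
v=5: a=5^2·(≡2), b=5^-2·(≡1) mod 5; (2|5)=-1, (1|5)=+1; (−1)^{2·-2·2}·(-1)^-2·(+1)^2 = +1.
v=∞: -182 < 0 and 5474 > 0  ⇒  (a,b)_∞ = +1.
v=7: a=7^1·(≡4), b=7^-1·(≡3) mod 7; (4|7)=+1, (3|7)=-1; (−1)^{1·-1·3}·(+1)^-1·(-1)^1 = +1.
v=13: a=13^3·(≡10), b=13^0·(≡1) mod 13; (10|13)=+1, (1|13)=+1; (−1)^{3·0·6}·(+1)^0·(+1)^3 = +1.
v=23: a=23^0·(≡9), b=23^1·(≡4) mod 23; (9|23)=+1, (4|23)=+1; (−1)^{0·1·11}·(+1)^1·(+1)^0 = +1.
Ram(-182, 5474) = {2, 17}; no ℚ_2-point on the conic.

[2, 17]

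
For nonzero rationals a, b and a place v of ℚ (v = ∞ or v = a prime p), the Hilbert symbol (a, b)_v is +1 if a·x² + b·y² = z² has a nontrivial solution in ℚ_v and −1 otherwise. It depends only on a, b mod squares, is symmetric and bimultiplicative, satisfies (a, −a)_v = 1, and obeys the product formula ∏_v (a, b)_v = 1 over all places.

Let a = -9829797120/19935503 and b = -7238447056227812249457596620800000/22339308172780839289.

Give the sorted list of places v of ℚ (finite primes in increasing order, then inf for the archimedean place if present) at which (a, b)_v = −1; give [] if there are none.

Mod squares: a ≡ -64515, b ≡ -24322155. Check v ∈ {∞, 2, 3, 5, 7, 11, 13, 17, 19, 23, 29, 41}.
v=3: a=3^5·(≡2), b=3^17·(≡1) mod 3; (2|3)=-1, (1|3)=+1; (−1)^{5·17·1}·(-1)^17·(+1)^5 = +1.
v=19: a=19^-2·(≡6), b=19^-6·(≡1) mod 19; (6|19)=+1, (1|19)=+1; (−1)^{-2·-6·9}·(+1)^-6·(+1)^-2 = +1.
v=2: v_2(a)=8, v_2(b)=16; units ≡ 5, 5 (mod 8); ε·ε+αω+βω = 0·0+8·1+16·1 ≡ 0  ⇒  (a,b)_2 = +1.
v=7: a=7^-4·(≡4), b=7^-10·(≡3) mod 7; (4|7)=+1, (3|7)=-1; (−1)^{-4·-10·3}·(+1)^-10·(-1)^-4 = +1.
v=∞: -64515 < 0 and -24322155 < 0  ⇒  (a,b)_∞ = -1.
v=29: a=29^0·(≡19), b=29^1·(≡14) mod 29; (19|29)=-1, (14|29)=-1; (−1)^{0·1·14}·(-1)^1·(-1)^0 = -1.
v=41: a=41^0·(≡24), b=41^-2·(≡27) mod 41; (24|41)=-1, (27|41)=-1; (−1)^{0·-2·20}·(-1)^-2·(-1)^0 = +1.
v=11: a=11^1·(≡5), b=11^3·(≡5) mod 11; (5|11)=+1, (5|11)=+1; (−1)^{1·3·5}·(+1)^3·(+1)^1 = -1.
v=17: a=17^1·(≡8), b=17^3·(≡11) mod 17; (8|17)=+1, (11|17)=-1; (−1)^{1·3·8}·(+1)^3·(-1)^1 = -1.
v=5: a=5^1·(≡2), b=5^5·(≡1) mod 5; (2|5)=-1, (1|5)=+1; (−1)^{1·5·2}·(-1)^5·(+1)^1 = -1.
v=23: a=23^-1·(≡2), b=23^1·(≡4) mod 23; (2|23)=+1, (4|23)=+1; (−1)^{-1·1·11}·(+1)^1·(+1)^-1 = -1.
v=13: a=13^2·(≡1), b=13^7·(≡10) mod 13; (1|13)=+1, (10|13)=+1; (−1)^{2·7·6}·(+1)^7·(+1)^2 = +1.
(-64515, -24322155 / ℚ) ramifies at {5, 11, 17, 23, 29, ∞}: a division algebra.

[5, 11, 17, 23, 29, inf]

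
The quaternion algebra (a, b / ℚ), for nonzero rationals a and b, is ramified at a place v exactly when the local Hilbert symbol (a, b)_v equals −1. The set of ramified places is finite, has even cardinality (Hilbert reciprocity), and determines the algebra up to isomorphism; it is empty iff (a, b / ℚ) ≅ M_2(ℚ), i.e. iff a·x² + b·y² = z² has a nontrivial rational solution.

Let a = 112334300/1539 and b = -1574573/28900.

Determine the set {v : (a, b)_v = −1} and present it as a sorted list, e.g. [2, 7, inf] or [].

Mod squares: a ≡ 437, b ≡ -77. Check v ∈ {∞, 2, 3, 5, 7, 11, 13, 17, 19, 23}.
v=∞: 437 > 0 and -77 < 0  ⇒  (a,b)_∞ = +1.
v=5: a=5^2·(≡3), b=5^-2·(≡2) mod 5; (3|5)=-1, (2|5)=-1; (−1)^{2·-2·2}·(-1)^-2·(-1)^2 = +1.
v=13: a=13^2·(≡2), b=13^2·(≡4) mod 13; (2|13)=-1, (4|13)=+1; (−1)^{2·2·6}·(-1)^2·(+1)^2 = +1.
v=2: v_2(a)=2, v_2(b)=-2; units ≡ 5, 3 (mod 8); ε·ε+αω+βω = 0·1+2·1+-2·1 ≡ 0  ⇒  (a,b)_2 = +1.
v=17: a=17^2·(≡7), b=17^-2·(≡8) mod 17; (7|17)=-1, (8|17)=+1; (−1)^{2·-2·8}·(-1)^-2·(+1)^2 = +1.
v=7: a=7^0·(≡6), b=7^1·(≡5) mod 7; (6|7)=-1, (5|7)=-1; (−1)^{0·1·3}·(-1)^1·(-1)^0 = -1.
v=19: a=19^-1·(≡6), b=19^0·(≡14) mod 19; (6|19)=+1, (14|19)=-1; (−1)^{-1·0·9}·(+1)^0·(-1)^-1 = -1.
v=3: a=3^-4·(≡2), b=3^0·(≡1) mod 3; (2|3)=-1, (1|3)=+1; (−1)^{-4·0·1}·(-1)^0·(+1)^-4 = +1.
v=11: a=11^0·(≡10), b=11^3·(≡9) mod 11; (10|11)=-1, (9|11)=+1; (−1)^{0·3·5}·(-1)^3·(+1)^0 = -1.
v=23: a=23^1·(≡21), b=23^0·(≡14) mod 23; (21|23)=-1, (14|23)=-1; (−1)^{1·0·11}·(-1)^0·(-1)^1 = -1.
|Ram(437, -77)| = 4, even; anisotropic at {7, 11, 19, 23}.

[7, 11, 19, 23]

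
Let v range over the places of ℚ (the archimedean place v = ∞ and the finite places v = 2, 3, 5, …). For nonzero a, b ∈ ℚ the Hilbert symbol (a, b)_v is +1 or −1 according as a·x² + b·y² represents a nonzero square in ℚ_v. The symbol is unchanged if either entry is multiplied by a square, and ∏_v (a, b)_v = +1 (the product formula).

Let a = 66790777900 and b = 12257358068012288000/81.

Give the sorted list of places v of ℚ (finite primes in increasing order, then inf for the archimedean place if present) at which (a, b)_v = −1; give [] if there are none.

[2, 7, 11, 19]

Mod squares: a ≡ 19, b ≡ 770. Check v ∈ {∞, 2, 3, 5, 7, 11, 19}.
v=11: a=11^4·(≡2), b=11^5·(≡9) mod 11; (2|11)=-1, (9|11)=+1; (−1)^{4·5·5}·(-1)^5·(+1)^4 = -1.
v=2: v_2(a)=2, v_2(b)=11; units ≡ 3, 1 (mod 8); ε·ε+αω+βω = 1·0+2·0+11·1 ≡ 1  ⇒  (a,b)_2 = -1.
v=5: a=5^2·(≡1), b=5^3·(≡4) mod 5; (1|5)=+1, (4|5)=+1; (−1)^{2·3·2}·(+1)^3·(+1)^2 = +1.
v=7: a=7^4·(≡5), b=7^7·(≡6) mod 7; (5|7)=-1, (6|7)=-1; (−1)^{4·7·3}·(-1)^7·(-1)^4 = -1.
v=3: a=3^0·(≡1), b=3^-4·(≡2) mod 3; (1|3)=+1, (2|3)=-1; (−1)^{0·-4·1}·(+1)^-4·(-1)^0 = +1.
v=19: a=19^1·(≡5), b=19^2·(≡2) mod 19; (5|19)=+1, (2|19)=-1; (−1)^{1·2·9}·(+1)^2·(-1)^1 = -1.
v=∞: 19 > 0 and 770 > 0  ⇒  (a,b)_∞ = +1.
Ram(19, 770) = {2, 7, 11, 19}; no ℚ_2-point on the conic.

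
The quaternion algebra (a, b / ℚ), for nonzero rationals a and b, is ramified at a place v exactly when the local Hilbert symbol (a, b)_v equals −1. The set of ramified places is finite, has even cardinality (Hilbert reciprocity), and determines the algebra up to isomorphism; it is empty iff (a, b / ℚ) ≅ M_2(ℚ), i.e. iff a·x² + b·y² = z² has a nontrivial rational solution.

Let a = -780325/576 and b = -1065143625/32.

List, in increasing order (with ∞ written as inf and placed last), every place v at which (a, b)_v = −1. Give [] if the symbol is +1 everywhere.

(a, b) ≡ (-13, -210) mod (ℚ^×)²; places V = {2, 3, 5, 7, 13, ∞}.
(a,b)_13: α=1, u≡12; β=2, v≡8 (mod 13); (12|13)=+1, (8|13)=-1; sign (−1)^0·+1^2·-1^1 = -1.
(a,b)_2: α=-6, β=-5; u≡3, v≡7 (mod 8); ε(u)ε(v)=1·1, αω(v)=-6·0, βω(u)=-5·1; sum ≡ 0  ⇒  +1.
(a,b)_3: α=-2, u≡2; β=1, v≡2 (mod 3); (2|3)=-1, (2|3)=-1; sign (−1)^0·-1^1·-1^-2 = -1.
(a,b)_5: α=2, u≡2; β=3, v≡3 (mod 5); (2|5)=-1, (3|5)=-1; sign (−1)^0·-1^3·-1^2 = -1.
(a,b)_7: α=4, u≡2; β=5, v≡6 (mod 7); (2|7)=+1, (6|7)=-1; sign (−1)^0·+1^5·-1^4 = +1.
(a,b)_∞: sgn(-13)=−, sgn(-210)=−, so -1.
|Ram(-13, -210)| = 4, even; anisotropic at {3, 5, 13, ∞}.

[3, 5, 13, inf]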